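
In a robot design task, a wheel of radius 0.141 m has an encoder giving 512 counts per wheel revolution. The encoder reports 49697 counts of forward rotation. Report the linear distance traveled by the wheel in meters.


revs = 49697/512 = 97.064453
d = revs * 2*pi*r = 97.064453 * 2*pi*0.141 = 85.9922

85.9922 m


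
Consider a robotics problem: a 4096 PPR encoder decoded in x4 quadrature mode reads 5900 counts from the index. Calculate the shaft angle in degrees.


angle = counts * 360 / (PPR*4) = 5900 * 360 / 16384 = 129.6387

129.6387 degrees


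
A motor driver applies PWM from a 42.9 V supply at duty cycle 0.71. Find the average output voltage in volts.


V_avg = V_supply * D = 42.9*0.71 = 30.4590

30.4590 V


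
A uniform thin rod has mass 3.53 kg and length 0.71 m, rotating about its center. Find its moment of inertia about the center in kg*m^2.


I = (1/12)*m*L^2 = (1/12)*3.53*0.71^2 = 0.1483

0.1483 kg*m^2


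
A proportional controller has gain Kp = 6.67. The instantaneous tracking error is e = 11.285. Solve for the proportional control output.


u_P = Kp * e = 6.67 * 11.285 = 75.2709

75.2709


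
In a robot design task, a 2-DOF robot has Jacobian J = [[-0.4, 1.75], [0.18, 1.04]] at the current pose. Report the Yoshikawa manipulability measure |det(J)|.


det(J) = -0.4*1.04 - (1.75)*(0.18) = -0.7310
|det(J)| = 0.7310

0.7310


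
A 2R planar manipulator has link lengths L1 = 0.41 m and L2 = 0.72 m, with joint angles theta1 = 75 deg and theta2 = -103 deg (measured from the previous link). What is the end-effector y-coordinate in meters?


y = L1*sin(th1) + L2*sin(th1+th2) = 0.41*sin(75 deg) + 0.72*sin(-28 deg) = 0.0580

0.0580 m


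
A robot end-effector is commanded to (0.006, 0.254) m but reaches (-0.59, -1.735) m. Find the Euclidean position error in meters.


dx = -0.59 - (0.006) = -0.5960, dy = -1.735 - (0.254) = -1.9890
err = sqrt(0.355216 + 3.956121) = 2.0764

2.0764 m


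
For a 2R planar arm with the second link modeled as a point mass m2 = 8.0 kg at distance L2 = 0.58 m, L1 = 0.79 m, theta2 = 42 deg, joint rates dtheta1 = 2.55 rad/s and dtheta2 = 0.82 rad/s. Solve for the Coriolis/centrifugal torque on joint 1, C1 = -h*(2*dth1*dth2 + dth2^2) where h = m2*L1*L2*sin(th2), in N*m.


h = m2*L1*L2*sin(th2) = 8.0*0.79*0.58*sin(42 deg) = 2.452765
C1 = -h*(2*2.55*0.82 + 0.82^2) = -2.452765*4.8544 = -11.9067

-11.9067 N*m


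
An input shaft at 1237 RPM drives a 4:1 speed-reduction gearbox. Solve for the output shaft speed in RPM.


omega_out = omega_in / N = 1237 / 4 = 309.2500

309.2500 RPM


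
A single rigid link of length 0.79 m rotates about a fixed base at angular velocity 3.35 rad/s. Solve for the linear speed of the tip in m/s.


v = L*omega = 0.79 * 3.35 = 2.6465

2.6465 m/s


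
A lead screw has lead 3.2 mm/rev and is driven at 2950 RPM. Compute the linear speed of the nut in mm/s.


v = lead * (RPM/60) = 3.2*2950/60 = 157.3333

157.3333 mm/s


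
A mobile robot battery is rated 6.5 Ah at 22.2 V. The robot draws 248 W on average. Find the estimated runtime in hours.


E = 6.5*22.2 = 144.3000 Wh
t = E/P = 144.3000/248 = 0.5819

0.5819 hours


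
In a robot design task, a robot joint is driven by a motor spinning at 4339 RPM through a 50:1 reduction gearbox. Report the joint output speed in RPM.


omega_joint = omega_motor / N = 4339 / 50 = 86.7800

86.7800 RPM


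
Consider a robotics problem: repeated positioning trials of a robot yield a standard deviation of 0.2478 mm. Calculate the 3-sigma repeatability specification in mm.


repeatability = 3*sigma = 3*0.2478 = 0.7434

0.7434 mm


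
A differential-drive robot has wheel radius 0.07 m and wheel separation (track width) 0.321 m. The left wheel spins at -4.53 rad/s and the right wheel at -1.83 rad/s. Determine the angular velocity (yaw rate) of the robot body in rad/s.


omega = r*(wR - wL)/L = 0.07*(-1.83 - (-4.53))/0.321 = 0.5888

0.5888 rad/s


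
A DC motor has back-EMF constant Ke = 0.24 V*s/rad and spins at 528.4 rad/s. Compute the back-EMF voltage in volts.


V_emf = Ke * omega = 0.24*528.4 = 126.8160

126.8160 V


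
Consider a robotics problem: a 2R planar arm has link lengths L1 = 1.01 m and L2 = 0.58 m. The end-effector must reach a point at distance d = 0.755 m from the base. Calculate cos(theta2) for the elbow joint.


cos(th2) = (d^2 - L1^2 - L2^2)/(2*L1*L2) = (0.755^2 - 1.01^2 - 0.58^2)/(2*1.01*0.58) = -0.6713

-0.6713


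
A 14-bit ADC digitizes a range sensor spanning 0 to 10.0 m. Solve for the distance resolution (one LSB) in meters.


res = range / 2^n = 10.0/2^14 = 10.0/16384 = 6.1035e-04

6.1035e-04 m


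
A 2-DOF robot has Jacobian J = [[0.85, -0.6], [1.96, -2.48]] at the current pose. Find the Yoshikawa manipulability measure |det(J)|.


det(J) = 0.85*-2.48 - (-0.6)*(1.96) = -0.9320
|det(J)| = 0.9320

0.9320


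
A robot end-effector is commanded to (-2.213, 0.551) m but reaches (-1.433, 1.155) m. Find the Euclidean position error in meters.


dx = -1.433 - (-2.213) = 0.7800, dy = 1.155 - (0.551) = 0.6040
err = sqrt(0.608400 + 0.364816) = 0.9865

0.9865 m


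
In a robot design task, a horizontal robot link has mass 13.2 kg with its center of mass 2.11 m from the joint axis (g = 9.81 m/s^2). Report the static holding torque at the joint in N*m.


tau = m*g*L = 13.2 * 9.81 * 2.11 = 273.2281

273.2281 N*m


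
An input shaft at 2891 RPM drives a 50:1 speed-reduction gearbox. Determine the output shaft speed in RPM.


omega_out = omega_in / N = 2891 / 50 = 57.8200

57.8200 RPM


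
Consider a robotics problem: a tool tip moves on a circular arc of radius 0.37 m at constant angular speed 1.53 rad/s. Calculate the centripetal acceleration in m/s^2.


a_c = omega^2 * r = 1.53^2 * 0.37 = 0.8661

0.8661 m/s^2


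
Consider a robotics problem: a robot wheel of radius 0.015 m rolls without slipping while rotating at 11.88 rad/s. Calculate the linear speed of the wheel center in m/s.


v = omega * r = 11.88 * 0.015 = 0.1782

0.1782 m/s


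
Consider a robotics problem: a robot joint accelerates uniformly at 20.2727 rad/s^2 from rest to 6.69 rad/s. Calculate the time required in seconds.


t = delta_omega / alpha = 6.69 / 20.2727 = 0.3300

0.3300 s


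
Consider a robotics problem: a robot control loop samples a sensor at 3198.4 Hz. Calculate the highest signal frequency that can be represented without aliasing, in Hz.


f_max = f_s/2 = 3198.4/2 = 1599.2000

1599.2000 Hz


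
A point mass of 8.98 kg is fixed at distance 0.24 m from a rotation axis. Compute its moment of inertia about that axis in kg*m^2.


I = m*r^2 = 8.98*0.24^2 = 0.5172

0.5172 kg*m^2


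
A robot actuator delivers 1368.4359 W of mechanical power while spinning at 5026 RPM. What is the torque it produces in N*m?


omega = 5026 * 2*pi/60 = 526.321489 rad/s
tau = P / omega = 1368.4359 / 526.321489 = 2.6000

2.6000 N*m


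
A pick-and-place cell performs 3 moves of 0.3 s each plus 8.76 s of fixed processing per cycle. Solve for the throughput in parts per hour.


T_cycle = 3*0.3 + 8.76 = 9.6600 s
rate = 3600/T = 372.6708

372.6708 parts/hour


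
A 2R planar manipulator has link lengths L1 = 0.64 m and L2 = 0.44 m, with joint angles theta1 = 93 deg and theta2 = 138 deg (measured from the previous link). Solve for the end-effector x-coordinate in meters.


x = L1*cos(th1) + L2*cos(th1+th2) = 0.64*cos(93 deg) + 0.44*cos(231 deg) = -0.3104

-0.3104 m


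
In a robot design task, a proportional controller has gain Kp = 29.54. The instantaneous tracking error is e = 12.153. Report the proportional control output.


u_P = Kp * e = 29.54 * 12.153 = 358.9996

358.9996


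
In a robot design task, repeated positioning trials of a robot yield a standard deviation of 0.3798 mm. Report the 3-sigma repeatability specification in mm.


repeatability = 3*sigma = 3*0.3798 = 1.1394

1.1394 mm


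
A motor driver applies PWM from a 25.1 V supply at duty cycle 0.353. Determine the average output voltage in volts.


V_avg = V_supply * D = 25.1*0.353 = 8.8603

8.8603 V


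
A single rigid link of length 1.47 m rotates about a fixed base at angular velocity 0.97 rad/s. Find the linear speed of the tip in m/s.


v = L*omega = 1.47 * 0.97 = 1.4259

1.4259 m/s


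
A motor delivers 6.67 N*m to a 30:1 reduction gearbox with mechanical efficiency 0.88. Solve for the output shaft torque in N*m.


tau_out = tau_in * N * eta = 6.67 * 30 * 0.88 = 176.0880

176.0880 N*m


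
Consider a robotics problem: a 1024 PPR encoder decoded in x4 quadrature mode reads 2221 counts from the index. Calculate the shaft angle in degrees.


angle = counts * 360 / (PPR*4) = 2221 * 360 / 4096 = 195.2051

195.2051 degrees


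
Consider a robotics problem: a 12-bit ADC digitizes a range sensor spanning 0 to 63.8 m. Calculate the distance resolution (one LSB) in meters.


res = range / 2^n = 63.8/2^12 = 63.8/4096 = 0.0156

0.0156 m


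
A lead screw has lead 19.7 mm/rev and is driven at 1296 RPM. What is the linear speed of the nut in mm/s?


v = lead * (RPM/60) = 19.7*1296/60 = 425.5200

425.5200 mm/s


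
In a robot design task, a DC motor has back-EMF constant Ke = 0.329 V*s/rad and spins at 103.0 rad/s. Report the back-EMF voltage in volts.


V_emf = Ke * omega = 0.329*103.0 = 33.8870

33.8870 V


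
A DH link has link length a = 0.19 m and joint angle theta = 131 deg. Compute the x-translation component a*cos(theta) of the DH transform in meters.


a*cos(theta) = 0.19*cos(131 deg) = -0.1247

-0.1247 m


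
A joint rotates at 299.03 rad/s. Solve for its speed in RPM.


RPM = 299.03 * 60/(2*pi) = 2855.5262

2855.5262 RPM


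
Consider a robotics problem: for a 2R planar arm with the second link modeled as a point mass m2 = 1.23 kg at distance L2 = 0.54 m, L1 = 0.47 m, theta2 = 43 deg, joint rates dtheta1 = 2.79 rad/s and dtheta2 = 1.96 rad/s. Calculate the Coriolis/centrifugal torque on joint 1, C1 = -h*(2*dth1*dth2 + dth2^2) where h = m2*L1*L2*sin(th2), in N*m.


h = m2*L1*L2*sin(th2) = 1.23*0.47*0.54*sin(43 deg) = 0.212902
C1 = -h*(2*2.79*1.96 + 1.96^2) = -0.212902*14.7784 = -3.1464

-3.1464 N*m


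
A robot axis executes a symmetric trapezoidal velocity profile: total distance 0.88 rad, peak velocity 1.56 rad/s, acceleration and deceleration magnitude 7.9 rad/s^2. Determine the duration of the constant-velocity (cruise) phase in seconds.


t_acc = v/a = 0.197468 s, d_acc = v^2/(2a) = 0.154025 rad each
d_cruise = 0.88 - 2*0.154025 = 0.571950 rad
t_cruise = d_cruise/v = 0.571950/1.56 = 0.3666

0.3666 s


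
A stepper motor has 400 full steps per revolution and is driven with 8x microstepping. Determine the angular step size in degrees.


step = 360/(400*8) = 360/3200 = 0.1125

0.1125 degrees


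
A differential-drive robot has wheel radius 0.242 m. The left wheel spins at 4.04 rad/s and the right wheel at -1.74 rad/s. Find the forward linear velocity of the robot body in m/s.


v = r*(wR + wL)/2 = 0.242*(-1.74 + 4.04)/2 = 0.2783

0.2783 m/s


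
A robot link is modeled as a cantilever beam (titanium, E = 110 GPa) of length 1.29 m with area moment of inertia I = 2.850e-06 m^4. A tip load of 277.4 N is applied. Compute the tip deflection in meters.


delta = F*L^3/(3*E*I) = 277.4*1.29^3/(3*1.100e+11*2.850e-06)
      = 595.4915286/940500 = 6.3316e-04

6.3316e-04 m


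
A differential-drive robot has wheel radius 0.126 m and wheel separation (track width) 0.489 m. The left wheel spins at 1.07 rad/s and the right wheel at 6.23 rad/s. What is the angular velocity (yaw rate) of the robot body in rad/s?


omega = r*(wR - wL)/L = 0.126*(6.23 - (1.07))/0.489 = 1.3296

1.3296 rad/s


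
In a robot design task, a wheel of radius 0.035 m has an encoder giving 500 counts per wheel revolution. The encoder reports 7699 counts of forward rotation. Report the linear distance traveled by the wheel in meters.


revs = 7699/500 = 15.398000
d = revs * 2*pi*r = 15.398000 * 2*pi*0.035 = 3.3862

3.3862 m


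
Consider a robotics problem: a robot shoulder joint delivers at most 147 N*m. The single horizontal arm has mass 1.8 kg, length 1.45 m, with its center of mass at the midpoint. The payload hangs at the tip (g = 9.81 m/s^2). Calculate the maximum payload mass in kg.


tau_arm = m_arm*g*(L/2) = 1.8*9.81*1.45/2 = 12.8021 N*m
tau_payload = tau_max - tau_arm = 147 - 12.8021 = 134.1979
m_payload = tau_payload / (g*L) = 134.1979 / (9.81*1.45) = 9.4343

9.4343 kg


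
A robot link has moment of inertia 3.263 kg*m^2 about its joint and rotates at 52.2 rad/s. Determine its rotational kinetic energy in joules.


KE = (1/2)*I*omega^2 = 0.5*3.263*52.2^2 = 4445.5765

4445.5765 J


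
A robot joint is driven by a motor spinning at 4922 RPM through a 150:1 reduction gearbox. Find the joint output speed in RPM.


omega_joint = omega_motor / N = 4922 / 150 = 32.8133

32.8133 RPM


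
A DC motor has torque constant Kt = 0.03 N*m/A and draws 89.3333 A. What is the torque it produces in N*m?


tau = Kt * I = 0.03*89.3333 = 2.6800

2.6800 N*m


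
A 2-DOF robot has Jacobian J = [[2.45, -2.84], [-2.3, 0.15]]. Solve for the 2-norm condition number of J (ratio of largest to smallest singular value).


JJ^T eigenvalues: trace(JJ^T) = 19.3806, det(JJ^T) = det(J)^2 = 38.00106025
s_max^2 = (19.3806 + sqrt(223.60341536))/2 = 17.16698736
s_min^2 = (19.3806 - sqrt(223.60341536))/2 = 2.21361264
kappa = s_max/s_min = sqrt(17.16698736/2.21361264) = 2.7848

2.7848


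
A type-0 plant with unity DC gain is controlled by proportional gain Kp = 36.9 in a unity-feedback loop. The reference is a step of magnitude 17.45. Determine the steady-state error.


e_ss = R/(1 + Kp) = 17.45/(1 + 36.9) = 17.45/37.9000 = 0.4604

0.4604


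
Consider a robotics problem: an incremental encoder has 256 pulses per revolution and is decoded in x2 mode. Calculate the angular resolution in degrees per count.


resolution = 360 / (PPR * 2) = 360 / 512 = 0.7031

0.7031 degrees


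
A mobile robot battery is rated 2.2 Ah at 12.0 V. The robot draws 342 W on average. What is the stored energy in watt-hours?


E = capacity * V = 2.2*12.0 = 26.4000

26.4000 Wh


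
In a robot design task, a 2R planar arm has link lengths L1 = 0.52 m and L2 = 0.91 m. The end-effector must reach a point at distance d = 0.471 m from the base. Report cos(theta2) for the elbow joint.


cos(th2) = (d^2 - L1^2 - L2^2)/(2*L1*L2) = (0.471^2 - 0.52^2 - 0.91^2)/(2*0.52*0.91) = -0.9263

-0.9263


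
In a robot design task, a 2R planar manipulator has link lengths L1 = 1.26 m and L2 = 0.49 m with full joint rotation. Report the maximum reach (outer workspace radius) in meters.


r_max = L1 + L2 = 1.26 + 0.49 = 1.7500

1.7500 m


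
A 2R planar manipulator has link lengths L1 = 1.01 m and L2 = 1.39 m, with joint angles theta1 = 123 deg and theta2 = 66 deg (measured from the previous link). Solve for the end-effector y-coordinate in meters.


y = L1*sin(th1) + L2*sin(th1+th2) = 1.01*sin(123 deg) + 1.39*sin(189 deg) = 0.6296

0.6296 m


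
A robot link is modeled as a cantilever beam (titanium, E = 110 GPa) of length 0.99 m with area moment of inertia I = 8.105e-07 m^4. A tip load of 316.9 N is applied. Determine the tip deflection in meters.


delta = F*L^3/(3*E*I) = 316.9*0.99^3/(3*1.100e+11*8.105e-07)
      = 307.4877531/267465 = 0.0011

0.0011 m


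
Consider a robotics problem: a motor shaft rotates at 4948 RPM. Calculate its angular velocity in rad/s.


omega = 4948 * 2*pi/60 = 518.1533

518.1533 rad/s


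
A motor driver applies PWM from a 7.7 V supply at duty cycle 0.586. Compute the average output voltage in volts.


V_avg = V_supply * D = 7.7*0.586 = 4.5122

4.5122 V


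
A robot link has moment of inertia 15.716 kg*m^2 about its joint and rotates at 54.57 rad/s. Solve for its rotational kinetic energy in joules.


KE = (1/2)*I*omega^2 = 0.5*15.716*54.57^2 = 23400.2195

23400.2195 J


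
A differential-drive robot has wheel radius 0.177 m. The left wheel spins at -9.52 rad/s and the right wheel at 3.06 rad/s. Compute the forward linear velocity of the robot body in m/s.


v = r*(wR + wL)/2 = 0.177*(3.06 + -9.52)/2 = -0.5717

-0.5717 m/s


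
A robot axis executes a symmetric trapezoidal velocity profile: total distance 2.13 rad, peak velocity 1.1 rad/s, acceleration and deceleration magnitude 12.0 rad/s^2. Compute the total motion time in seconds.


t_acc = v/a = 1.1/12.0 = 0.091667 s
d_acc = v^2/(2a) = 0.050417 rad (each ramp)
d_cruise = 2.13 - 2*0.050417 = 2.029166 rad
t_cruise = 2.029166/1.1 = 1.844696 s
t_total = 2*0.091667 + 1.844696 = 2.0280

2.0280 s


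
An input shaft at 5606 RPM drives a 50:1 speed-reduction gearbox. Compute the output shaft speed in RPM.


omega_out = omega_in / N = 5606 / 50 = 112.1200

112.1200 RPM


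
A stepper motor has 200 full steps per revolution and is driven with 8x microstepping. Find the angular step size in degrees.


step = 360/(200*8) = 360/1600 = 0.2250

0.2250 degrees


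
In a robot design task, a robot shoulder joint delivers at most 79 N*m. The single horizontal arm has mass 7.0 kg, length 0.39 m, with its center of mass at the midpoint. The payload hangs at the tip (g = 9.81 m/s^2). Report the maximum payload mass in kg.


tau_arm = m_arm*g*(L/2) = 7.0*9.81*0.39/2 = 13.3907 N*m
tau_payload = tau_max - tau_arm = 79 - 13.3907 = 65.6093
m_payload = tau_payload / (g*L) = 65.6093 / (9.81*0.39) = 17.1487

17.1487 kg


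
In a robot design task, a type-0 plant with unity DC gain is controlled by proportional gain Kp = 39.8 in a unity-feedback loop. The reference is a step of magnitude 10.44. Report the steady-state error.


e_ss = R/(1 + Kp) = 10.44/(1 + 39.8) = 10.44/40.8000 = 0.2559

0.2559


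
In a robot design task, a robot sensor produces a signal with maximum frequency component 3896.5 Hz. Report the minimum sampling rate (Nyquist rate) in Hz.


f_s,min = 2*f_max = 2*3896.5 = 7793.0000

7793.0000 Hz


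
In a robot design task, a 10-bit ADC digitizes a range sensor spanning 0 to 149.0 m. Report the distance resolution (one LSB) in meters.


res = range / 2^n = 149.0/2^10 = 149.0/1024 = 0.1455

0.1455 m


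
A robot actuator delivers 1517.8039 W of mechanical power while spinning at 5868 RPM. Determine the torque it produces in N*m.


omega = 5868 * 2*pi/60 = 614.495523 rad/s
tau = P / omega = 1517.8039 / 614.495523 = 2.4700

2.4700 N*m


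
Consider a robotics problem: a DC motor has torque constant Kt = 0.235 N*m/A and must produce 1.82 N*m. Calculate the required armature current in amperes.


I = tau / Kt = 1.82/0.235 = 7.7447

7.7447 A


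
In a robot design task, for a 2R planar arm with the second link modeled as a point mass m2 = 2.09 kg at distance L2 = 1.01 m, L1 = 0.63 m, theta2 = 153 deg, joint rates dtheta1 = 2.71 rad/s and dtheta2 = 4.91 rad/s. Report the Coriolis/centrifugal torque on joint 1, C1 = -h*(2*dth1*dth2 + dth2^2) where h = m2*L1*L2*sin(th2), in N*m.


h = m2*L1*L2*sin(th2) = 2.09*0.63*1.01*sin(153 deg) = 0.603747
C1 = -h*(2*2.71*4.91 + 4.91^2) = -0.603747*50.7203 = -30.6222

-30.6222 N*m


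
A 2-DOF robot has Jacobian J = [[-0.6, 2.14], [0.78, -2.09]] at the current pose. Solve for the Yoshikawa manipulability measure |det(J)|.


det(J) = -0.6*-2.09 - (2.14)*(0.78) = -0.4152
|det(J)| = 0.4152

0.4152


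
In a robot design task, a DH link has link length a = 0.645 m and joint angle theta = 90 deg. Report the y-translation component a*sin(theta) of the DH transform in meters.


a*sin(theta) = 0.645*sin(90 deg) = 0.6450

0.6450 m


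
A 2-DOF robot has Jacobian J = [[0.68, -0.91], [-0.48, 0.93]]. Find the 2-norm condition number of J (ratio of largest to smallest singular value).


JJ^T eigenvalues: trace(JJ^T) = 2.3858, det(JJ^T) = det(J)^2 = 0.03825936
s_max^2 = (2.3858 + sqrt(5.53900420))/2 = 2.36965446
s_min^2 = (2.3858 - sqrt(5.53900420))/2 = 0.01614554
kappa = s_max/s_min = sqrt(2.36965446/0.01614554) = 12.1148

12.1148


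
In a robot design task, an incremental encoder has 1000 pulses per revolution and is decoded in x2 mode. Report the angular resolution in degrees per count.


resolution = 360 / (PPR * 2) = 360 / 2000 = 0.1800

0.1800 degrees


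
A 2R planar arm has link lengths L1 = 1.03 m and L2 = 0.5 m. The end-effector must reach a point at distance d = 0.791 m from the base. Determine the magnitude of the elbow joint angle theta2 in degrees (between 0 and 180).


cos(th2) = (d^2 - L1^2 - L2^2)/(2*L1*L2) = (0.791^2 - 1.03^2 - 0.5^2)/(2*1.03*0.5) = -0.66526117
th2 = acos(-0.66526117) = 131.7024 deg

131.7024 degrees


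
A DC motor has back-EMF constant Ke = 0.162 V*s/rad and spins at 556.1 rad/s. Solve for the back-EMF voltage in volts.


V_emf = Ke * omega = 0.162*556.1 = 90.0882

90.0882 V


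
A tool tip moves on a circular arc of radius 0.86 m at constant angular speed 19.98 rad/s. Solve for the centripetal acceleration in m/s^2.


a_c = omega^2 * r = 19.98^2 * 0.86 = 343.3123

343.3123 m/s^2


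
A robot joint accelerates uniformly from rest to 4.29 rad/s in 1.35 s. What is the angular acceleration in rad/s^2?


alpha = delta_omega / t = 4.29 / 1.35 = 3.1778

3.1778 rad/s^2


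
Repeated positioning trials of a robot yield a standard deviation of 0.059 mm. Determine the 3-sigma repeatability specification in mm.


repeatability = 3*sigma = 3*0.059 = 0.1770

0.1770 mm


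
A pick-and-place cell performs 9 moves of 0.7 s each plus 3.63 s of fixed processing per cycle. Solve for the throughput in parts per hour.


T_cycle = 9*0.7 + 3.63 = 9.9300 s
rate = 3600/T = 362.5378

362.5378 parts/hour


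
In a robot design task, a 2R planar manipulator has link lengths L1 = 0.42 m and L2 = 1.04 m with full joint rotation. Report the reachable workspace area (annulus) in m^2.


r_max = L1 + L2 = 1.4600, r_min = |L1 - L2| = 0.6200
A = pi*(r_max^2 - r_min^2) = pi*(2.1316 - 0.3844) = 5.4890

5.4890 m^2


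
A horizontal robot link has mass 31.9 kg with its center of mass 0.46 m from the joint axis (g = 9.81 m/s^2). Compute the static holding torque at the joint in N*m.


tau = m*g*L = 31.9 * 9.81 * 0.46 = 143.9519

143.9519 N*m


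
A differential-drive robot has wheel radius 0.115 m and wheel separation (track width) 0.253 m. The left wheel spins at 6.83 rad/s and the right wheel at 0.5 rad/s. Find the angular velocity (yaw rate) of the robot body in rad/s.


omega = r*(wR - wL)/L = 0.115*(0.5 - (6.83))/0.253 = -2.8773

-2.8773 rad/s


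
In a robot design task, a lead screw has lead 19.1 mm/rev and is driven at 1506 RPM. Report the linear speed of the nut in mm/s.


v = lead * (RPM/60) = 19.1*1506/60 = 479.4100

479.4100 mm/s


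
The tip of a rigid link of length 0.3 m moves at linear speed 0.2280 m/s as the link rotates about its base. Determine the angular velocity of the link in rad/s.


omega = v / L = 0.2280 / 0.3 = 0.7600

0.7600 rad/s


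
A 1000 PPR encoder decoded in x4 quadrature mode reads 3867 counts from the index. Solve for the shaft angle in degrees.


angle = counts * 360 / (PPR*4) = 3867 * 360 / 4000 = 348.0300

348.0300 degrees


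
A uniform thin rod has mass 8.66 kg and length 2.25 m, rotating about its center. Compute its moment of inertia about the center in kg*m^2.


I = (1/12)*m*L^2 = (1/12)*8.66*2.25^2 = 3.6534

3.6534 kg*m^2


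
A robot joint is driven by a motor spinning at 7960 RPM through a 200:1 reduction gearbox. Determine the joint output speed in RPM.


omega_joint = omega_motor / N = 7960 / 200 = 39.8000

39.8000 RPM


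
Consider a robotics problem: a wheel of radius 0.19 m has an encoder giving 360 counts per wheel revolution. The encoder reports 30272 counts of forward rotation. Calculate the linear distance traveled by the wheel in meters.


revs = 30272/360 = 84.088889
d = revs * 2*pi*r = 84.088889 * 2*pi*0.19 = 100.3858

100.3858 m


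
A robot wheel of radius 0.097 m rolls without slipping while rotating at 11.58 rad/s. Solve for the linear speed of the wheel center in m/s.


v = omega * r = 11.58 * 0.097 = 1.1233

1.1233 m/s


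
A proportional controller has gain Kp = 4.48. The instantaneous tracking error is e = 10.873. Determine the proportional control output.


u_P = Kp * e = 4.48 * 10.873 = 48.7110

48.7110


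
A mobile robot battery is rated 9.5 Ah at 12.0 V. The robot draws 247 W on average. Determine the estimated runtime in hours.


E = 9.5*12.0 = 114.0000 Wh
t = E/P = 114.0000/247 = 0.4615

0.4615 hours


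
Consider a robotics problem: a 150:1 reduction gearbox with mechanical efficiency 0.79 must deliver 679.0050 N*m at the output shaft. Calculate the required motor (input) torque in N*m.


tau_in = tau_out / (N * eta) = 679.0050 / (150 * 0.79) = 5.7300

5.7300 N*m


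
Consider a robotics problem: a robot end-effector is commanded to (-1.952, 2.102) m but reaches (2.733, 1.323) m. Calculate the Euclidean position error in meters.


dx = 2.733 - (-1.952) = 4.6850, dy = 1.323 - (2.102) = -0.7790
err = sqrt(21.949225 + 0.606841) = 4.7493

4.7493 m


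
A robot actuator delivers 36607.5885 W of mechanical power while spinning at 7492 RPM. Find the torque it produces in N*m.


omega = 7492 * 2*pi/60 = 784.560405 rad/s
tau = P / omega = 36607.5885 / 784.560405 = 46.6600

46.6600 N*m


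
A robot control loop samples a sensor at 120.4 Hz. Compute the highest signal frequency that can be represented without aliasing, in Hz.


f_max = f_s/2 = 120.4/2 = 60.2000

60.2000 Hz


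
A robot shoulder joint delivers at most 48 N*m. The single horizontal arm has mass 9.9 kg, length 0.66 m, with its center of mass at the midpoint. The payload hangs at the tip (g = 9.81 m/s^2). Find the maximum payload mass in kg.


tau_arm = m_arm*g*(L/2) = 9.9*9.81*0.66/2 = 32.0493 N*m
tau_payload = tau_max - tau_arm = 48 - 32.0493 = 15.9507
m_payload = tau_payload / (g*L) = 15.9507 / (9.81*0.66) = 2.4636

2.4636 kg


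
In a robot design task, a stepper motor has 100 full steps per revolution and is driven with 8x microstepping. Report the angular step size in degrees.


step = 360/(100*8) = 360/800 = 0.4500

0.4500 degrees


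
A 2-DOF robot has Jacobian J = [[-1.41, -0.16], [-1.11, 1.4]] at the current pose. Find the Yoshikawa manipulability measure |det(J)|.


det(J) = -1.41*1.4 - (-0.16)*(-1.11) = -2.1516
|det(J)| = 2.1516

2.1516


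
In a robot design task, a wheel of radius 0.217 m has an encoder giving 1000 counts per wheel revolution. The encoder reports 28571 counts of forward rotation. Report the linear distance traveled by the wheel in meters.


revs = 28571/1000 = 28.571000
d = revs * 2*pi*r = 28.571000 * 2*pi*0.217 = 38.9552

38.9552 m


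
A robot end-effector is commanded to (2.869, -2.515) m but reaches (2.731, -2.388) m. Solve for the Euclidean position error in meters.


dx = 2.731 - (2.869) = -0.1380, dy = -2.388 - (-2.515) = 0.1270
err = sqrt(0.019044 + 0.016129) = 0.1875

0.1875 m


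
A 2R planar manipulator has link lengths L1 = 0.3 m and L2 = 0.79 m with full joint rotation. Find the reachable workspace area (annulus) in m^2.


r_max = L1 + L2 = 1.0900, r_min = |L1 - L2| = 0.4900
A = pi*(r_max^2 - r_min^2) = pi*(1.1881 - 0.2401) = 2.9782

2.9782 m^2


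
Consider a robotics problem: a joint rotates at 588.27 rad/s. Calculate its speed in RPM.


RPM = 588.27 * 60/(2*pi) = 5617.5647

5617.5647 RPM


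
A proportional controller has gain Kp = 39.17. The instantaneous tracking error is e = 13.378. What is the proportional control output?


u_P = Kp * e = 39.17 * 13.378 = 524.0163

524.0163


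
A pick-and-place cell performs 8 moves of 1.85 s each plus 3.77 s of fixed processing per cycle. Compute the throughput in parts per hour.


T_cycle = 8*1.85 + 3.77 = 18.5700 s
rate = 3600/T = 193.8611

193.8611 parts/hour


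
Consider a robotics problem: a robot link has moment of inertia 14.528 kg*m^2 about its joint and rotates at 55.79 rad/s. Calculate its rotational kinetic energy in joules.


KE = (1/2)*I*omega^2 = 0.5*14.528*55.79^2 = 22609.3751

22609.3751 J


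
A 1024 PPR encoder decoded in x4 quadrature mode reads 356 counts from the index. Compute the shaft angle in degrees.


angle = counts * 360 / (PPR*4) = 356 * 360 / 4096 = 31.2891

31.2891 degrees


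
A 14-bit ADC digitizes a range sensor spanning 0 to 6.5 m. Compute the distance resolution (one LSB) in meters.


res = range / 2^n = 6.5/2^14 = 6.5/16384 = 3.9673e-04

3.9673e-04 m


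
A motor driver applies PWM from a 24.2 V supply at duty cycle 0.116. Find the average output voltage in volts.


V_avg = V_supply * D = 24.2*0.116 = 2.8072

2.8072 V


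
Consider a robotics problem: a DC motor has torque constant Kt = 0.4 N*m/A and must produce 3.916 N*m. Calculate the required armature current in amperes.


I = tau / Kt = 3.916/0.4 = 9.7900

9.7900 A


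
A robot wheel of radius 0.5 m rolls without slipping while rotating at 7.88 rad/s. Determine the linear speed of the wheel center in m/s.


v = omega * r = 7.88 * 0.5 = 3.9400

3.9400 m/s


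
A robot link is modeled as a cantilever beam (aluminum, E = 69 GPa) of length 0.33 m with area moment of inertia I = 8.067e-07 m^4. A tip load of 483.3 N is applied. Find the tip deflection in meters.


delta = F*L^3/(3*E*I) = 483.3*0.33^3/(3*6.900e+10*8.067e-07)
      = 17.3683521/166986.9 = 1.0401e-04

1.0401e-04 m


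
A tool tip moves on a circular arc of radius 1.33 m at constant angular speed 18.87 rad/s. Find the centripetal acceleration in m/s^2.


a_c = omega^2 * r = 18.87^2 * 1.33 = 473.5823

473.5823 m/s^2


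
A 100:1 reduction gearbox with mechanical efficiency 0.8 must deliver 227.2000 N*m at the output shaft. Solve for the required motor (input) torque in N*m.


tau_in = tau_out / (N * eta) = 227.2000 / (100 * 0.8) = 2.8400

2.8400 N*m


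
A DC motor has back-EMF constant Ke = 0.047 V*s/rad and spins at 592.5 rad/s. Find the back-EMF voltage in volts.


V_emf = Ke * omega = 0.047*592.5 = 27.8475

27.8475 V


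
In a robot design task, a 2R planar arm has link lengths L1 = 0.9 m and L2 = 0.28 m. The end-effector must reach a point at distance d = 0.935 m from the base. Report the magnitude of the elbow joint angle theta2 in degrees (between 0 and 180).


cos(th2) = (d^2 - L1^2 - L2^2)/(2*L1*L2) = (0.935^2 - 0.9^2 - 0.28^2)/(2*0.9*0.28) = -0.02812500
th2 = acos(-0.02812500) = 91.6117 deg

91.6117 degrees


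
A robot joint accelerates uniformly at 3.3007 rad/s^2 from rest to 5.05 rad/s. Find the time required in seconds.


t = delta_omega / alpha = 5.05 / 3.3007 = 1.5300

1.5300 s


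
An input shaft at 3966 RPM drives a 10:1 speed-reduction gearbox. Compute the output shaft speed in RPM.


omega_out = omega_in / N = 3966 / 10 = 396.6000

396.6000 RPM


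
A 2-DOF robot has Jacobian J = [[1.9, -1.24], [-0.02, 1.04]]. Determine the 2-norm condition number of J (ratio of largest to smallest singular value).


JJ^T eigenvalues: trace(JJ^T) = 6.2296, det(JJ^T) = det(J)^2 = 3.80718144
s_max^2 = (6.2296 + sqrt(23.57919040))/2 = 5.54272043
s_min^2 = (6.2296 - sqrt(23.57919040))/2 = 0.68687957
kappa = s_max/s_min = sqrt(5.54272043/0.68687957) = 2.8407

2.8407


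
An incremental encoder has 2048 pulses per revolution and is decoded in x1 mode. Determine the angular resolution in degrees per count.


resolution = 360 / (PPR * 1) = 360 / 2048 = 0.1758

0.1758 degrees


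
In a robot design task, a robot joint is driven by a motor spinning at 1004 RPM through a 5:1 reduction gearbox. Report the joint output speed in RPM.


omega_joint = omega_motor / N = 1004 / 5 = 200.8000

200.8000 RPM


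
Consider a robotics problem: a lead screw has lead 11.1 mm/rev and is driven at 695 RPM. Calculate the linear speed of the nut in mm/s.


v = lead * (RPM/60) = 11.1*695/60 = 128.5750

128.5750 mm/s


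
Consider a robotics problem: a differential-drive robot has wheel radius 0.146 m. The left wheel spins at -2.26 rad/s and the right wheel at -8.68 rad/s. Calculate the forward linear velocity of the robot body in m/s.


v = r*(wR + wL)/2 = 0.146*(-8.68 + -2.26)/2 = -0.7986

-0.7986 m/s


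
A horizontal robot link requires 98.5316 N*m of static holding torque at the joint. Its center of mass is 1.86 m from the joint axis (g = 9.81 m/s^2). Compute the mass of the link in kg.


m = tau / (g*L) = 98.5316 / (9.81 * 1.86) = 5.4000

5.4000 kg


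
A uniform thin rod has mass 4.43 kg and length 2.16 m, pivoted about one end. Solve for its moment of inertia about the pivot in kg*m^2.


I = (1/3)*m*L^2 = (1/3)*4.43*2.16^2 = 6.8895

6.8895 kg*m^2


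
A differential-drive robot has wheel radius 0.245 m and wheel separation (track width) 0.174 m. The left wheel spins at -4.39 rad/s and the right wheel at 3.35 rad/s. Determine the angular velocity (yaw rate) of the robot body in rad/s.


omega = r*(wR - wL)/L = 0.245*(3.35 - (-4.39))/0.174 = 10.8983

10.8983 rad/s


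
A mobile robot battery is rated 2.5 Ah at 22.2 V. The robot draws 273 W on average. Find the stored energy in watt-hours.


E = capacity * V = 2.5*22.2 = 55.5000

55.5000 Wh


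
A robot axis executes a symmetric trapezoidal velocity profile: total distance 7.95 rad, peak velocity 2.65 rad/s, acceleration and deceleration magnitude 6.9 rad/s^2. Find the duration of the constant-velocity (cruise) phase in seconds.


t_acc = v/a = 0.384058 s, d_acc = v^2/(2a) = 0.508877 rad each
d_cruise = 7.95 - 2*0.508877 = 6.932246 rad
t_cruise = d_cruise/v = 6.932246/2.65 = 2.6159

2.6159 s


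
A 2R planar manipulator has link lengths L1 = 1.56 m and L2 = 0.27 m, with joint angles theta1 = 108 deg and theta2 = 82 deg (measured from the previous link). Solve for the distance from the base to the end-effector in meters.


x = L1*cos(th1) + L2*cos(th1+th2) = -0.747965
y = L1*sin(th1) + L2*sin(th1+th2) = 1.436763
d = sqrt(x^2 + y^2) = sqrt(0.559452 + 2.064288) = 1.6198

1.6198 m


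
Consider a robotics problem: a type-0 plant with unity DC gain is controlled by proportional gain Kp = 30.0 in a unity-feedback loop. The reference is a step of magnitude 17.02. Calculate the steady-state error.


e_ss = R/(1 + Kp) = 17.02/(1 + 30.0) = 17.02/31.0000 = 0.5490

0.5490


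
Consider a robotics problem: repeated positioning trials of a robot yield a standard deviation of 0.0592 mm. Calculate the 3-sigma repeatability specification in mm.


repeatability = 3*sigma = 3*0.0592 = 0.1776

0.1776 mm


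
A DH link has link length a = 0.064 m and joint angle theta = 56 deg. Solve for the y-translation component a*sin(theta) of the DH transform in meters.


a*sin(theta) = 0.064*sin(56 deg) = 0.0531

0.0531 m


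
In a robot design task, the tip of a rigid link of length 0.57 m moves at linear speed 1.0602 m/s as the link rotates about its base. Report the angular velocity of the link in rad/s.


omega = v / L = 1.0602 / 0.57 = 1.8600

1.8600 rad/s


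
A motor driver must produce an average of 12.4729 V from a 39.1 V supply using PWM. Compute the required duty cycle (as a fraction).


D = V_avg/V_supply = 12.4729/39.1 = 0.3190

0.3190


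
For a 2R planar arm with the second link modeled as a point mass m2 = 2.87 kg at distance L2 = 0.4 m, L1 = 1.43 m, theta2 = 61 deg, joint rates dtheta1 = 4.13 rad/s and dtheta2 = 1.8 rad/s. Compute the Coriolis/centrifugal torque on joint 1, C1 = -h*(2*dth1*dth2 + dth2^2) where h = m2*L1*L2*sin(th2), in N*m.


h = m2*L1*L2*sin(th2) = 2.87*1.43*0.4*sin(61 deg) = 1.435811
C1 = -h*(2*4.13*1.8 + 1.8^2) = -1.435811*18.1080 = -25.9997

-25.9997 N*m


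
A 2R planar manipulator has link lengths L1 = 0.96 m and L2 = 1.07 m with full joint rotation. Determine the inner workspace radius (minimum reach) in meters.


r_min = |L1 - L2| = |0.96 - 1.07| = 0.1100

0.1100 m


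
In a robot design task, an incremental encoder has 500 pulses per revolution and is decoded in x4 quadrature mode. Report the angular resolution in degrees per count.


resolution = 360 / (PPR * 4) = 360 / 2000 = 0.1800

0.1800 degrees


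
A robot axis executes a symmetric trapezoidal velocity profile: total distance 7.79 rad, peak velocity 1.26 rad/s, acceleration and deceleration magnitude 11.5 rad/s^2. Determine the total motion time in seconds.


t_acc = v/a = 1.26/11.5 = 0.109565 s
d_acc = v^2/(2a) = 0.069026 rad (each ramp)
d_cruise = 7.79 - 2*0.069026 = 7.651948 rad
t_cruise = 7.651948/1.26 = 6.072975 s
t_total = 2*0.109565 + 6.072975 = 6.2921

6.2921 s


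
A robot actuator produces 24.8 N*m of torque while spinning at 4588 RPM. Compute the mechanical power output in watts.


omega = 4588 * 2*pi/60 = 480.454236 rad/s
P = tau * omega = 24.8 * 480.454236 = 11915.2651

11915.2651 W


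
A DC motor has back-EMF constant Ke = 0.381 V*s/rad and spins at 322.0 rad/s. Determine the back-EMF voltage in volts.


V_emf = Ke * omega = 0.381*322.0 = 122.6820

122.6820 V


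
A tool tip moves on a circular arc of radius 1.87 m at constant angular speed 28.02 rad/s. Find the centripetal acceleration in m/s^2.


a_c = omega^2 * r = 28.02^2 * 1.87 = 1468.1751

1468.1751 m/s^2


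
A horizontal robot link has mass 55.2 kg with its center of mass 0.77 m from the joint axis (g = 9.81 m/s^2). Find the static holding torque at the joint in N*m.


tau = m*g*L = 55.2 * 9.81 * 0.77 = 416.9642

416.9642 N*m


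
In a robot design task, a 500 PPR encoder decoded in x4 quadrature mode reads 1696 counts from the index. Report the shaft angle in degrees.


angle = counts * 360 / (PPR*4) = 1696 * 360 / 2000 = 305.2800

305.2800 degrees


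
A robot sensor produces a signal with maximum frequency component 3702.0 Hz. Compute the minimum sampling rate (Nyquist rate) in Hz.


f_s,min = 2*f_max = 2*3702.0 = 7404.0000

7404.0000 Hz


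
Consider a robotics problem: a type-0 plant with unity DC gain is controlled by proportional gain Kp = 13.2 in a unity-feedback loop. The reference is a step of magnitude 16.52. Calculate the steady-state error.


e_ss = R/(1 + Kp) = 16.52/(1 + 13.2) = 16.52/14.2000 = 1.1634

1.1634


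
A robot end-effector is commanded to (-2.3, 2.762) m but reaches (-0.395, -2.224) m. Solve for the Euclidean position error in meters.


dx = -0.395 - (-2.3) = 1.9050, dy = -2.224 - (2.762) = -4.9860
err = sqrt(3.629025 + 24.860196) = 5.3375

5.3375 m


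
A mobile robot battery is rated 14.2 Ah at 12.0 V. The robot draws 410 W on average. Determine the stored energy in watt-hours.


E = capacity * V = 14.2*12.0 = 170.4000

170.4000 Wh


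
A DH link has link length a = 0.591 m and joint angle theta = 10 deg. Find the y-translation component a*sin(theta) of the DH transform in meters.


a*sin(theta) = 0.591*sin(10 deg) = 0.1026

0.1026 m


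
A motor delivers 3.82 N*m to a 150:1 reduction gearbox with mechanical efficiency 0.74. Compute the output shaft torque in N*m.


tau_out = tau_in * N * eta = 3.82 * 150 * 0.74 = 424.0200

424.0200 N*m


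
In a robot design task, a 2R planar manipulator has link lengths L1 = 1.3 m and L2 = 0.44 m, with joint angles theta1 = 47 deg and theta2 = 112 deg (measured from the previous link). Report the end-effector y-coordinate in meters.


y = L1*sin(th1) + L2*sin(th1+th2) = 1.3*sin(47 deg) + 0.44*sin(159 deg) = 1.1084

1.1084 m


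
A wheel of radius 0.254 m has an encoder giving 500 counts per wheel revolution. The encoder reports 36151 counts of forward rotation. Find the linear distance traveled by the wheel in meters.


revs = 36151/500 = 72.302000
d = revs * 2*pi*r = 72.302000 * 2*pi*0.254 = 115.3889

115.3889 m


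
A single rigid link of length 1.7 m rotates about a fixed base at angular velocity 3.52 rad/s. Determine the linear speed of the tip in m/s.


v = L*omega = 1.7 * 3.52 = 5.9840

5.9840 m/s
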